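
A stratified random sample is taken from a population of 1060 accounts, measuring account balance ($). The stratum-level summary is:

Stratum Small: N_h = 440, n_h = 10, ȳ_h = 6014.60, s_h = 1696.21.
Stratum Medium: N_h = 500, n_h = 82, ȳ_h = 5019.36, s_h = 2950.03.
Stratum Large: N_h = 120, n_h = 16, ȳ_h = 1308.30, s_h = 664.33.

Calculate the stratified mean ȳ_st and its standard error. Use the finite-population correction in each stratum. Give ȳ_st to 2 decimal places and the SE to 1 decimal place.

ȳ_st ≈ 5012.36, SE ≈ 261.7

ȳ_st = Σ W_h ȳ_h = (440·6014.60 + 500·5019.36 + 120·1308.30)/1060 = 5012.35849
V̂(ȳ_st) = Σ W_h² (1 − n_h/N_h) s_h²/n_h, with W_h = N_h/N and N = 1060:
  stratum Small: (440/1060)²·(1 − 10/440)·1696.21²/10 = 48447.2
  stratum Medium: (500/1060)²·(1 − 82/500)·2950.03²/82 = 19741.2
  stratum Large: (120/1060)²·(1 − 16/120)·664.33²/16 = 306.373
V̂(ȳ_st) = 68494.8
SE(ȳ_st) = √68494.8 = 261.715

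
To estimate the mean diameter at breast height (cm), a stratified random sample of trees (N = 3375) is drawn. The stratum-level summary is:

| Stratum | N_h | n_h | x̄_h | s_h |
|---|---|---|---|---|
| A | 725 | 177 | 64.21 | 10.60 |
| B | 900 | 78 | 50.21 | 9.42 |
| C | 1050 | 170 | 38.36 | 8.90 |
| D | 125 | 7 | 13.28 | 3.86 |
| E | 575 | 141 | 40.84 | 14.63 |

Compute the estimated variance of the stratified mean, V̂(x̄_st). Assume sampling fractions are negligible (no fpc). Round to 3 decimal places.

V̂(x̄_st) = Σ W_h² s_h²/n_h, with W_h = N_h/N and N = 3375:
  stratum A: (725/3375)²·10.60²/177 = 0.0292932
  stratum B: (900/3375)²·9.42²/78 = 0.0808993
  stratum C: (1050/3375)²·8.90²/170 = 0.0450985
  stratum D: (125/3375)²·3.86²/7 = 0.00291977
  stratum E: (575/3375)²·14.63²/141 = 0.0440613
V̂(x̄_st) = 0.202272

V̂(x̄_st) ≈ 0.202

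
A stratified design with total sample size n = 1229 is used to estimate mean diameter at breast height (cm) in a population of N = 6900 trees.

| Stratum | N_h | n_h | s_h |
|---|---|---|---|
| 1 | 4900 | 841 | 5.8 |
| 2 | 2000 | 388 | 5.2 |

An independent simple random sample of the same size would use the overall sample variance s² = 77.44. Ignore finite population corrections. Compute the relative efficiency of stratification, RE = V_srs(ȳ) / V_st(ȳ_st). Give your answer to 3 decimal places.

V̂(ȳ_st) = Σ W_h² s_h²/n_h, with W_h = N_h/N and N = 6900:
  stratum 1: (4900/6900)²·5.8²/841 = 0.0201722
  stratum 2: (2000/6900)²·5.2²/388 = 0.00585513
V_st = 0.0260274
V_srs = s²/n = 77.44/1229 = 0.0630106
Relative efficiency = V_srs / V_st = 0.0630106/0.0260274 = 2.4209

RE ≈ 2.421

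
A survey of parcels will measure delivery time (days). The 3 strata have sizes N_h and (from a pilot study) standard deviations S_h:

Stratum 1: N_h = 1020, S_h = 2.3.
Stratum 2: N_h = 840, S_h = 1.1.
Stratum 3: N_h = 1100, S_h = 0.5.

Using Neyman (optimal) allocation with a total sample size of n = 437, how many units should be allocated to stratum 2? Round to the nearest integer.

Neyman allocation: n_h = n · N_h S_h / Σ N_i S_i, with n = 437.
  stratum 1: N_h·S_h = 1020·2.3 = 2346.00
  stratum 2: N_h·S_h = 840·1.1 = 924.00
  stratum 3: N_h·S_h = 1100·0.5 = 550.00
Σ N_h S_h = 3820.00
n for stratum 2 = 437·924.00/3820.00 = 105.704 → 106

106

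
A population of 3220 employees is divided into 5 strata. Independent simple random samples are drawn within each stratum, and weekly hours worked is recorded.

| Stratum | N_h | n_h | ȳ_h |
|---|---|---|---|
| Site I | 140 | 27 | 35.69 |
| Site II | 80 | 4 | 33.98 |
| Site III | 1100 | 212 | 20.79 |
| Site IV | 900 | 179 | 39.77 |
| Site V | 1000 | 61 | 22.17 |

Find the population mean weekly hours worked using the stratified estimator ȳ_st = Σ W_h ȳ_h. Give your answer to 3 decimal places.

ȳ_st ≈ 27.499

N = Σ N_h = 3220. Stratum weights W_h = N_h/N.
ȳ_st = (140·35.69 + 80·33.98 + 1100·20.79 + 900·39.77 + 1000·22.17) / 3220 = 27.49907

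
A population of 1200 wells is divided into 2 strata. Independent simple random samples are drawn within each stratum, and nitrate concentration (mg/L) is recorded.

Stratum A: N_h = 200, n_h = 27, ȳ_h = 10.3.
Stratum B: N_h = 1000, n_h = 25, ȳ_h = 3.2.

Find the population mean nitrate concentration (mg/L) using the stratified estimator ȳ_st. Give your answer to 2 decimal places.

N = Σ N_h = 1200. Stratum weights W_h = N_h/N.
ȳ_st = (200·10.3 + 1000·3.2) / 1200 = 4.3833

ȳ_st ≈ 4.38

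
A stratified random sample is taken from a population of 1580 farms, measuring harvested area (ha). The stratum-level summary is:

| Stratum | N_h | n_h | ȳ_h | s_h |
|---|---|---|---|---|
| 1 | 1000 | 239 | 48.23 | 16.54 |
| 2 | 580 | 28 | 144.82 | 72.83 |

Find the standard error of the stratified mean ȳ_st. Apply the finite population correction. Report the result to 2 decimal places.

V̂(ȳ_st) = Σ W_h² (1 − n_h/N_h) s_h²/n_h, with W_h = N_h/N and N = 1580:
  stratum 1: (1000/1580)²·(1 − 239/1000)·16.54²/239 = 0.348934
  stratum 2: (580/1580)²·(1 − 28/580)·72.83²/28 = 24.2949
V̂(ȳ_st) = 24.6439
SE(ȳ_st) = √24.6439 = 4.96426

SE(ȳ_st) ≈ 4.96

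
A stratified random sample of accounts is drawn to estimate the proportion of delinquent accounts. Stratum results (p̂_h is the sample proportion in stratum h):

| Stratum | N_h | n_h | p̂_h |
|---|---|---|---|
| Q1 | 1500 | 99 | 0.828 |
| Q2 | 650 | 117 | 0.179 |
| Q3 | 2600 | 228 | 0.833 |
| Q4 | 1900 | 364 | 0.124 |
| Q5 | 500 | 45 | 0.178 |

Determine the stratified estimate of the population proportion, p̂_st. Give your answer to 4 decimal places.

p̂_st ≈ 0.5383

N = 7150; stratum weights W_h = N_h/N.
p̂_st = Σ W_h p̂_h = (1500·0.828 + 650·0.179 + 2600·0.833 + 1900·0.124 + 500·0.178)/7150 = 0.53829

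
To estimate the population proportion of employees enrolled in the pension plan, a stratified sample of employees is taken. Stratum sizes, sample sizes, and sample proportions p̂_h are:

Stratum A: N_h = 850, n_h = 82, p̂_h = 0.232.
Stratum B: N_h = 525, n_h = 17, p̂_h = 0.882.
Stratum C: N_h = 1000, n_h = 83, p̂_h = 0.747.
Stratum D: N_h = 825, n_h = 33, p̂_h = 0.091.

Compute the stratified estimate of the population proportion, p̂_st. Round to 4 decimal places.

p̂_st ≈ 0.4632

N = 3200; stratum weights W_h = N_h/N.
p̂_st = Σ W_h p̂_h = (850·0.232 + 525·0.882 + 1000·0.747 + 825·0.091)/3200 = 0.46323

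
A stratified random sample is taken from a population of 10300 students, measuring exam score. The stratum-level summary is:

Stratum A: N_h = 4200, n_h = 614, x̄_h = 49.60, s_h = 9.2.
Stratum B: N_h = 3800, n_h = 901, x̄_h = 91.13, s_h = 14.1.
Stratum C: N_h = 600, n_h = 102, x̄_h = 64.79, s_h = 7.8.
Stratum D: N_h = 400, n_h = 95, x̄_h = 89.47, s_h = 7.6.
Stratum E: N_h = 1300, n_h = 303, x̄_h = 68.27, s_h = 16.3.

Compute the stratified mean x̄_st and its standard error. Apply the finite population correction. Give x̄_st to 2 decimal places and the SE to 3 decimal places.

x̄_st = Σ W_h x̄_h = (4200·49.60 + 3800·91.13 + 600·64.79 + 400·89.47 + 1300·68.27)/10300 = 69.71136
V̂(x̄_st) = Σ W_h² (1 − n_h/N_h) s_h²/n_h, with W_h = N_h/N and N = 10300:
  stratum A: (4200/10300)²·(1 − 614/4200)·9.2²/614 = 0.0195701
  stratum B: (3800/10300)²·(1 − 901/3800)·14.1²/901 = 0.0229124
  stratum C: (600/10300)²·(1 − 102/600)·7.8²/102 = 0.00167995
  stratum D: (400/10300)²·(1 − 95/400)·7.6²/95 = 0.00069918
  stratum E: (1300/10300)²·(1 − 303/1300)·16.3²/303 = 0.0107126
V̂(x̄_st) = 0.0555743
SE(x̄_st) = √0.0555743 = 0.235742

x̄_st ≈ 69.71, SE ≈ 0.236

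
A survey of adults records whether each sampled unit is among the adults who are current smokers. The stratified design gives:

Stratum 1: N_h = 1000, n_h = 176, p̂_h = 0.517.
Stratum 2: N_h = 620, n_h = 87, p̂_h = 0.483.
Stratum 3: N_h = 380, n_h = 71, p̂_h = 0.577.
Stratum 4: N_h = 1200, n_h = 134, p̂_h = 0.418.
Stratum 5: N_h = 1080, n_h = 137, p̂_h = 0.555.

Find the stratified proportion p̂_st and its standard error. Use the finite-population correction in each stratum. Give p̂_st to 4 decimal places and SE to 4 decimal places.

N = 4280; stratum weights W_h = N_h/N.
p̂_st = Σ W_h p̂_h = (1000·0.517 + 620·0.483 + 380·0.577 + 1200·0.418 + 1080·0.555)/4280 = 0.49923
V̂(p̂_st) = Σ W_h² (1 − n_h/N_h) p̂_h(1−p̂_h)/(n_h−1):
  stratum 1: (1000/4280)²·(1 − 176/1000)·0.517·0.483/175 = 6.41859e-05
  stratum 2: (620/4280)²·(1 − 87/620)·0.483·0.517/86 = 5.23806e-05
  stratum 3: (380/4280)²·(1 − 71/380)·0.577·0.423/70 = 2.23498e-05
  stratum 4: (1200/4280)²·(1 − 134/1200)·0.418·0.582/133 = 0.000127732
  stratum 5: (1080/4280)²·(1 − 137/1080)·0.555·0.445/136 = 0.000100963
V̂(p̂_st) = 0.000367611; SE = √V̂ = 0.0191732

p̂_st ≈ 0.4992, SE ≈ 0.0192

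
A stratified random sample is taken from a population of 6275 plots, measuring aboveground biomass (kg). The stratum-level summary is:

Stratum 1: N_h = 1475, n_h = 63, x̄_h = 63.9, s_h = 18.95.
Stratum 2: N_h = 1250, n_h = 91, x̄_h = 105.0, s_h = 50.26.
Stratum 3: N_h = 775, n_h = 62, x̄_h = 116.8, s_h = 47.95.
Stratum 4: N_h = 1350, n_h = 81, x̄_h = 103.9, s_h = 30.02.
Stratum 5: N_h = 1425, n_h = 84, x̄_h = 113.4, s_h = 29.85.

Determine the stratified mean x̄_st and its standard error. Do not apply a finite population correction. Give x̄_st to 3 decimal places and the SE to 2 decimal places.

x̄_st = Σ W_h x̄_h = (1475·63.9 + 1250·105.0 + 775·116.8 + 1350·103.9 + 1425·113.4)/6275 = 98.46733
V̂(x̄_st) = Σ W_h² s_h²/n_h, with W_h = N_h/N and N = 6275:
  stratum 1: (1475/6275)²·18.95²/63 = 0.314945
  stratum 2: (1250/6275)²·50.26²/91 = 1.10153
  stratum 3: (775/6275)²·47.95²/62 = 0.565668
  stratum 4: (1350/6275)²·30.02²/81 = 0.514963
  stratum 5: (1425/6275)²·29.85²/84 = 0.547031
V̂(x̄_st) = 3.04414
SE(x̄_st) = √3.04414 = 1.74475

x̄_st ≈ 98.467, SE ≈ 1.74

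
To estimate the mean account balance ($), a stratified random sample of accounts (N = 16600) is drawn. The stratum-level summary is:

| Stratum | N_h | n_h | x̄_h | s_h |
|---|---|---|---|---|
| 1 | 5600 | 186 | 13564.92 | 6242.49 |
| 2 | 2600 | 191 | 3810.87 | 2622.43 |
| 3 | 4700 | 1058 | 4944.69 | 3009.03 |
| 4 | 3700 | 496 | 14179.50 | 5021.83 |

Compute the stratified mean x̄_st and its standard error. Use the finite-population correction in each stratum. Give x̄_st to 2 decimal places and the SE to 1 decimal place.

x̄_st = Σ W_h x̄_h = (5600·13564.92 + 2600·3810.87 + 4700·4944.69 + 3700·14179.50)/16600 = 9733.49440
V̂(x̄_st) = Σ W_h² (1 − n_h/N_h) s_h²/n_h, with W_h = N_h/N and N = 16600:
  stratum 1: (5600/16600)²·(1 − 186/5600)·6242.49²/186 = 23051.2
  stratum 2: (2600/16600)²·(1 − 191/2600)·2622.43²/191 = 818.405
  stratum 3: (4700/16600)²·(1 − 1058/4700)·3009.03²/1058 = 531.605
  stratum 4: (3700/16600)²·(1 − 496/3700)·5021.83²/496 = 2187.36
V̂(x̄_st) = 26588.5
SE(x̄_st) = √26588.5 = 163.06

x̄_st ≈ 9733.49, SE ≈ 163.1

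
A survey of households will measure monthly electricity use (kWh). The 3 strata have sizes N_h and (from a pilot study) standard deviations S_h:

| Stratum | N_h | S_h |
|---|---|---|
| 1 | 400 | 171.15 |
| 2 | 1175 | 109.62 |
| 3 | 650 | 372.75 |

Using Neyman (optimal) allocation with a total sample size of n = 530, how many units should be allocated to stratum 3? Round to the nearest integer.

292

Neyman allocation: n_h = n · N_h S_h / Σ N_i S_i, with n = 530.
  stratum 1: N_h·S_h = 400·171.15 = 68460.00
  stratum 2: N_h·S_h = 1175·109.62 = 128803.50
  stratum 3: N_h·S_h = 650·372.75 = 242287.50
Σ N_h S_h = 439551.00
n for stratum 3 = 530·242287.50/439551.00 = 292.144 → 292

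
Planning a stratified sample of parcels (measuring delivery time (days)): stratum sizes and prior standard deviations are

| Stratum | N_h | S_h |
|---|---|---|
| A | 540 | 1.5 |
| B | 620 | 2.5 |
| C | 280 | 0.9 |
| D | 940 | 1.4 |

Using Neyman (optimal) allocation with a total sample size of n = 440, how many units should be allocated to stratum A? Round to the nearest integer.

91

Neyman allocation: n_h = n · N_h S_h / Σ N_i S_i, with n = 440.
  stratum A: N_h·S_h = 540·1.5 = 810.00
  stratum B: N_h·S_h = 620·2.5 = 1550.00
  stratum C: N_h·S_h = 280·0.9 = 252.00
  stratum D: N_h·S_h = 940·1.4 = 1316.00
Σ N_h S_h = 3928.00
n for stratum A = 440·810.00/3928.00 = 90.733 → 91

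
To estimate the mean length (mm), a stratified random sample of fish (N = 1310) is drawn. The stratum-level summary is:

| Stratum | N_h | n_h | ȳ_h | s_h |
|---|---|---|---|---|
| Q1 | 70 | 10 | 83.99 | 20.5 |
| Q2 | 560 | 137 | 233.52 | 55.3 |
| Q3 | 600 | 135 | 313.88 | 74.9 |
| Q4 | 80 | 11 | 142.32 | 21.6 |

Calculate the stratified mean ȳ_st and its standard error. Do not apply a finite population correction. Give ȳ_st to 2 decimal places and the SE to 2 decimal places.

ȳ_st = Σ W_h ȳ_h = (70·83.99 + 560·233.52 + 600·313.88 + 80·142.32)/1310 = 256.76649
V̂(ȳ_st) = Σ W_h² s_h²/n_h, with W_h = N_h/N and N = 1310:
  stratum Q1: (70/1310)²·20.5²/10 = 0.119994
  stratum Q2: (560/1310)²·55.3²/137 = 4.07909
  stratum Q3: (600/1310)²·74.9²/135 = 8.71746
  stratum Q4: (80/1310)²·21.6²/11 = 0.15818
V̂(ȳ_st) = 13.0747
SE(ȳ_st) = √13.0747 = 3.6159

ȳ_st ≈ 256.77, SE ≈ 3.62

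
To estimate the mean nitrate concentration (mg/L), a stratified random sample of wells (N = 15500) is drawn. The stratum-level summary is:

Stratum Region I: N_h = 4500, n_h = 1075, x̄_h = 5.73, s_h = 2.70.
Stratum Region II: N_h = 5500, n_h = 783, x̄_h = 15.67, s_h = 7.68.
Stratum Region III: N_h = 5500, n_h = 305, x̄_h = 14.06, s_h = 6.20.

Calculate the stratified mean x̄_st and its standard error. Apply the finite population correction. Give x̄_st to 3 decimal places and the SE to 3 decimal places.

x̄_st ≈ 12.213, SE ≈ 0.153

x̄_st = Σ W_h x̄_h = (4500·5.73 + 5500·15.67 + 5500·14.06)/15500 = 12.21290
V̂(x̄_st) = Σ W_h² (1 − n_h/N_h) s_h²/n_h, with W_h = N_h/N and N = 15500:
  stratum Region I: (4500/15500)²·(1 − 1075/4500)·2.70²/1075 = 0.00043504
  stratum Region II: (5500/15500)²·(1 − 783/5500)·7.68²/783 = 0.00813441
  stratum Region III: (5500/15500)²·(1 − 305/5500)·6.20²/305 = 0.0149889
V̂(x̄_st) = 0.0235583
SE(x̄_st) = √0.0235583 = 0.153487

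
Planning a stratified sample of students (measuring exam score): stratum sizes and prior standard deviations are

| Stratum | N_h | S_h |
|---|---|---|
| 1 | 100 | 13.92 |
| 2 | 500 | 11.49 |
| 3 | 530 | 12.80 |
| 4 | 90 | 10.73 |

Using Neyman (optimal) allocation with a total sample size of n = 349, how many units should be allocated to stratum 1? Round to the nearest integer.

Neyman allocation: n_h = n · N_h S_h / Σ N_i S_i, with n = 349.
  stratum 1: N_h·S_h = 100·13.92 = 1392.00
  stratum 2: N_h·S_h = 500·11.49 = 5745.00
  stratum 3: N_h·S_h = 530·12.80 = 6784.00
  stratum 4: N_h·S_h = 90·10.73 = 965.70
Σ N_h S_h = 14886.70
n for stratum 1 = 349·1392.00/14886.70 = 32.634 → 33

33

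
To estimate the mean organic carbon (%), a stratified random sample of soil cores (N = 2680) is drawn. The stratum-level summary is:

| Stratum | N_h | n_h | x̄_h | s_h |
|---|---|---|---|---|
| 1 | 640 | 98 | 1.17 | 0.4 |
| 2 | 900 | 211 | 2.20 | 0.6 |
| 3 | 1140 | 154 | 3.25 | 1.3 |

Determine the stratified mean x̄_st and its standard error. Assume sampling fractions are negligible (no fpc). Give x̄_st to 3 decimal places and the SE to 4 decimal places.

x̄_st = Σ W_h x̄_h = (640·1.17 + 900·2.20 + 1140·3.25)/2680 = 2.40067
V̂(x̄_st) = Σ W_h² s_h²/n_h, with W_h = N_h/N and N = 2680:
  stratum 1: (640/2680)²·0.4²/98 = 9.31074e-05
  stratum 2: (900/2680)²·0.6²/211 = 0.000192413
  stratum 3: (1140/2680)²·1.3²/154 = 0.00198567
V̂(x̄_st) = 0.00227119
SE(x̄_st) = √0.00227119 = 0.047657

x̄_st ≈ 2.401, SE ≈ 0.0477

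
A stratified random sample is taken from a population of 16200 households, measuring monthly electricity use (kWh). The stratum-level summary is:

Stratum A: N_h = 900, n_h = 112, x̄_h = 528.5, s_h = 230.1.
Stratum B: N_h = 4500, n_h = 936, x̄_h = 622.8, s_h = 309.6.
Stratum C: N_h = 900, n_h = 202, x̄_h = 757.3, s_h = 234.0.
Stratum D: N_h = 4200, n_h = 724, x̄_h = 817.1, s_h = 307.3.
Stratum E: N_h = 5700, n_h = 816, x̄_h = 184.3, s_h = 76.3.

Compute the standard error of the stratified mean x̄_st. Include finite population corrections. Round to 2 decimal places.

SE(x̄_st) ≈ 4.02

V̂(x̄_st) = Σ W_h² (1 − n_h/N_h) s_h²/n_h, with W_h = N_h/N and N = 16200:
  stratum A: (900/16200)²·(1 − 112/900)·230.1²/112 = 1.27748
  stratum B: (4500/16200)²·(1 − 936/4500)·309.6²/936 = 6.25815
  stratum C: (900/16200)²·(1 − 202/900)·234.0²/202 = 0.648856
  stratum D: (4200/16200)²·(1 − 724/4200)·307.3²/724 = 7.2558
  stratum E: (5700/16200)²·(1 − 816/5700)·76.3²/816 = 0.756797
V̂(x̄_st) = 16.1971
SE(x̄_st) = √16.1971 = 4.02456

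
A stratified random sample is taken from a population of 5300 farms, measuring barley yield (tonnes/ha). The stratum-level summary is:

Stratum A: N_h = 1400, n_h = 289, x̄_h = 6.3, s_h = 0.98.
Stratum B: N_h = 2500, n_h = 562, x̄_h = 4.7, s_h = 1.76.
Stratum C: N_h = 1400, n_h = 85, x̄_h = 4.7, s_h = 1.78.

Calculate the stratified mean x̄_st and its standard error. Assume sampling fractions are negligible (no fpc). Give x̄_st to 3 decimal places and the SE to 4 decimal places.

x̄_st ≈ 5.123, SE ≈ 0.0637

x̄_st = Σ W_h x̄_h = (1400·6.3 + 2500·4.7 + 1400·4.7)/5300 = 5.12264
V̂(x̄_st) = Σ W_h² s_h²/n_h, with W_h = N_h/N and N = 5300:
  stratum A: (1400/5300)²·0.98²/289 = 0.000231878
  stratum B: (2500/5300)²·1.76²/562 = 0.00122636
  stratum C: (1400/5300)²·1.78²/85 = 0.00260091
V̂(x̄_st) = 0.00405915
SE(x̄_st) = √0.00405915 = 0.0637114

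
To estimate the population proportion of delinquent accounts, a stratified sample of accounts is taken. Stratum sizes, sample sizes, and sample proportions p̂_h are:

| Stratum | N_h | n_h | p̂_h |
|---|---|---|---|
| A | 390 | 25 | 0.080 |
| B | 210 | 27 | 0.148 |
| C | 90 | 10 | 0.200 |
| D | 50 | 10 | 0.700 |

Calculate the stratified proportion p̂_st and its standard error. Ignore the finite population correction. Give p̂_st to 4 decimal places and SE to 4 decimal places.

p̂_st ≈ 0.1558, SE ≈ 0.0401

N = 740; stratum weights W_h = N_h/N.
p̂_st = Σ W_h p̂_h = (390·0.080 + 210·0.148 + 90·0.200 + 50·0.700)/740 = 0.15578
V̂(p̂_st) = Σ W_h² p̂_h(1−p̂_h)/(n_h−1):
  stratum A: (390/740)²·0.080·0.920/24 = 0.00085179
  stratum B: (210/740)²·0.148·0.852/26 = 0.000390574
  stratum C: (90/740)²·0.200·0.800/9 = 0.000262966
  stratum D: (50/740)²·0.700·0.300/9 = 0.000106525
V̂(p̂_st) = 0.00161185; SE = √V̂ = 0.0401479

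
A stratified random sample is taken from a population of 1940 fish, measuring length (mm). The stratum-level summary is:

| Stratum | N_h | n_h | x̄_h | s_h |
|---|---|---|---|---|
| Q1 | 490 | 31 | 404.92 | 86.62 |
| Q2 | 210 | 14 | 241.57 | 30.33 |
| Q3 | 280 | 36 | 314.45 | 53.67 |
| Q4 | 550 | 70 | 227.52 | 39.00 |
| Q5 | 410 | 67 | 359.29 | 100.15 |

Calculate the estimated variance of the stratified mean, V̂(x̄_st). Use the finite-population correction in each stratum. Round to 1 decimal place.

V̂(x̄_st) ≈ 23.8

V̂(x̄_st) = Σ W_h² (1 − n_h/N_h) s_h²/n_h, with W_h = N_h/N and N = 1940:
  stratum Q1: (490/1940)²·(1 − 31/490)·86.62²/31 = 14.4637
  stratum Q2: (210/1940)²·(1 − 14/210)·30.33²/14 = 0.718602
  stratum Q3: (280/1940)²·(1 − 36/280)·53.67²/36 = 1.45246
  stratum Q4: (550/1940)²·(1 − 70/550)·39.00²/70 = 1.52416
  stratum Q5: (410/1940)²·(1 − 67/410)·100.15²/67 = 5.59373
V̂(x̄_st) = 23.7527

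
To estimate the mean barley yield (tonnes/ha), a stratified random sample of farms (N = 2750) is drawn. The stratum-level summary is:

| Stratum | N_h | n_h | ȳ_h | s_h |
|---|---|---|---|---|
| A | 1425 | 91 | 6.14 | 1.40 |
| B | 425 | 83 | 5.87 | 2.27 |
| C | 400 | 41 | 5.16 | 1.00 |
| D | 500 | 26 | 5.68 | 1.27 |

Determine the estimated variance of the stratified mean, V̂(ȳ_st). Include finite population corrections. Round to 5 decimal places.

V̂(ȳ_st) = Σ W_h² (1 − n_h/N_h) s_h²/n_h, with W_h = N_h/N and N = 2750:
  stratum A: (1425/2750)²·(1 − 91/1425)·1.40²/91 = 0.00541402
  stratum B: (425/2750)²·(1 − 83/425)·2.27²/83 = 0.00119323
  stratum C: (400/2750)²·(1 − 41/400)·1.00²/41 = 0.000463132
  stratum D: (500/2750)²·(1 − 26/500)·1.27²/26 = 0.00194409
V̂(ȳ_st) = 0.00901447

V̂(ȳ_st) ≈ 0.00901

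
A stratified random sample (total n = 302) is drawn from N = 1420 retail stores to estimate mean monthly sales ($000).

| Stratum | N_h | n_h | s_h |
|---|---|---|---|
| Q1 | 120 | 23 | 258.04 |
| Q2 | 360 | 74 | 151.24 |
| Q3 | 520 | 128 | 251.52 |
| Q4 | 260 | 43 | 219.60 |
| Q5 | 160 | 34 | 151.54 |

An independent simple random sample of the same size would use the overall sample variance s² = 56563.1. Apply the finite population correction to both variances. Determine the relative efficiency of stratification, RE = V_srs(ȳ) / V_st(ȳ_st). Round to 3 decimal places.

RE ≈ 1.223

V̂(ȳ_st) = Σ W_h² (1 − n_h/N_h) s_h²/n_h, with W_h = N_h/N and N = 1420:
  stratum Q1: (120/1420)²·(1 − 23/120)·258.04²/23 = 16.7118
  stratum Q2: (360/1420)²·(1 − 74/360)·151.24²/74 = 15.7831
  stratum Q3: (520/1420)²·(1 − 128/520)·251.52²/128 = 49.9629
  stratum Q4: (260/1420)²·(1 − 43/260)·219.60²/43 = 31.38
  stratum Q5: (160/1420)²·(1 − 34/160)·151.54²/34 = 6.75289
V_st = 120.591
V_srs = (1 − 302/1420)·56563.1/302 = 147.462
Relative efficiency = V_srs / V_st = 147.462/120.591 = 1.2228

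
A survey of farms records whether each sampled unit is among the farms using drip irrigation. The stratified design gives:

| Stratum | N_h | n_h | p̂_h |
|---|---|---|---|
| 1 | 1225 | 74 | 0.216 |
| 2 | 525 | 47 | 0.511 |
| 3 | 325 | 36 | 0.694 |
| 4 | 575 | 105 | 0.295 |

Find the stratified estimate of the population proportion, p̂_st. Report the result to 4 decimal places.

N = 2650; stratum weights W_h = N_h/N.
p̂_st = Σ W_h p̂_h = (1225·0.216 + 525·0.511 + 325·0.694 + 575·0.295)/2650 = 0.35021

p̂_st ≈ 0.3502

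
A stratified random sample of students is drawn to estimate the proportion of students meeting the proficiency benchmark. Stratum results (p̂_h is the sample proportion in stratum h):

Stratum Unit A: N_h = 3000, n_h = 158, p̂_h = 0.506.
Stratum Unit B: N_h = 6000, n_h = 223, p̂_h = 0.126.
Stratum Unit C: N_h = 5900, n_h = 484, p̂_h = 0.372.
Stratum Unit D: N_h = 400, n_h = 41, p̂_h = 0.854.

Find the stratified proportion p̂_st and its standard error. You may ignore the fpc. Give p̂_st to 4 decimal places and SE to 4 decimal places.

p̂_st ≈ 0.3144, SE ≈ 0.0145

N = 15300; stratum weights W_h = N_h/N.
p̂_st = Σ W_h p̂_h = (3000·0.506 + 6000·0.126 + 5900·0.372 + 400·0.854)/15300 = 0.31441
V̂(p̂_st) = Σ W_h² p̂_h(1−p̂_h)/(n_h−1):
  stratum Unit A: (3000/15300)²·0.506·0.494/157 = 6.12121e-05
  stratum Unit B: (6000/15300)²·0.126·0.874/222 = 7.62867e-05
  stratum Unit C: (5900/15300)²·0.372·0.628/483 = 7.19245e-05
  stratum Unit D: (400/15300)²·0.854·0.146/40 = 2.13053e-06
V̂(p̂_st) = 0.000211554; SE = √V̂ = 0.0145449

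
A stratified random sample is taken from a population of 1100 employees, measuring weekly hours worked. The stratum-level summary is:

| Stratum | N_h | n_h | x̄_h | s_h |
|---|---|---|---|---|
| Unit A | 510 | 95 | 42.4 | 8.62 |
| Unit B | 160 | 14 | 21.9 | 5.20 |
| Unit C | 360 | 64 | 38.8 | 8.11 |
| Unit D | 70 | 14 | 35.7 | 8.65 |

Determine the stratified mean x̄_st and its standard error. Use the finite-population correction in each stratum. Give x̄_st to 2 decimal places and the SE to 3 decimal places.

x̄_st ≈ 37.81, SE ≈ 0.531

x̄_st = Σ W_h x̄_h = (510·42.4 + 160·21.9 + 360·38.8 + 70·35.7)/1100 = 37.81364
V̂(x̄_st) = Σ W_h² (1 − n_h/N_h) s_h²/n_h, with W_h = N_h/N and N = 1100:
  stratum Unit A: (510/1100)²·(1 − 95/510)·8.62²/95 = 0.136812
  stratum Unit B: (160/1100)²·(1 − 14/160)·5.20²/14 = 0.0372877
  stratum Unit C: (360/1100)²·(1 − 64/360)·8.11²/64 = 0.0905046
  stratum Unit D: (70/1100)²·(1 − 14/70)·8.65²/14 = 0.0173143
V̂(x̄_st) = 0.281919
SE(x̄_st) = √0.281919 = 0.53096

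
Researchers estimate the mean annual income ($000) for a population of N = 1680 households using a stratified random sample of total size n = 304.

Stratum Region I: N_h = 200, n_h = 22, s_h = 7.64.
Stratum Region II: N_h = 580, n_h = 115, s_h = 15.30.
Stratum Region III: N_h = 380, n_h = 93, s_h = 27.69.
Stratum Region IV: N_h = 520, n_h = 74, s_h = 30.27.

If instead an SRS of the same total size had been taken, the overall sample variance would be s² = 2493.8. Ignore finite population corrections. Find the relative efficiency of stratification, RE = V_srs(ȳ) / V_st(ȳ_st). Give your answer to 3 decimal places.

V̂(ȳ_st) = Σ W_h² s_h²/n_h, with W_h = N_h/N and N = 1680:
  stratum Region I: (200/1680)²·7.64²/22 = 0.0376015
  stratum Region II: (580/1680)²·15.30²/115 = 0.242618
  stratum Region III: (380/1680)²·27.69²/93 = 0.421805
  stratum Region IV: (520/1680)²·30.27²/74 = 1.18626
V_st = 1.88829
V_srs = s²/n = 2493.8/304 = 8.20329
Relative efficiency = V_srs / V_st = 8.20329/1.88829 = 4.3443

RE ≈ 4.344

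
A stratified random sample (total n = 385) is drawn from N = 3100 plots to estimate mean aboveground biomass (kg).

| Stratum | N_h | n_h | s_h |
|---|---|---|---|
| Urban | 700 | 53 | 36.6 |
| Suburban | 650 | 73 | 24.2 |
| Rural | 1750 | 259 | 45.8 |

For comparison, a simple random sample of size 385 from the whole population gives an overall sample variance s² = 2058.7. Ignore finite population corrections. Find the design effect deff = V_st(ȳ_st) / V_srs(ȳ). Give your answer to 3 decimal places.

V̂(ȳ_st) = Σ W_h² s_h²/n_h, with W_h = N_h/N and N = 3100:
  stratum Urban: (700/3100)²·36.6²/53 = 1.28872
  stratum Suburban: (650/3100)²·24.2²/73 = 0.352705
  stratum Rural: (1750/3100)²·45.8²/259 = 2.58098
V_st = 4.2224
V_srs = s²/n = 2058.7/385 = 5.34727
deff = V_st / V_srs = 4.2224/5.34727 = 0.7896

deff ≈ 0.790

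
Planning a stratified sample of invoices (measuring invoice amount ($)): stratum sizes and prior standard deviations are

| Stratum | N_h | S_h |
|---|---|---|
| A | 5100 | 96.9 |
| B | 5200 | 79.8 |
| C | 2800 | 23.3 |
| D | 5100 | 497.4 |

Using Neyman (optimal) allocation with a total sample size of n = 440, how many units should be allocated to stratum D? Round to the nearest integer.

318

Neyman allocation: n_h = n · N_h S_h / Σ N_i S_i, with n = 440.
  stratum A: N_h·S_h = 5100·96.9 = 494190.00
  stratum B: N_h·S_h = 5200·79.8 = 414960.00
  stratum C: N_h·S_h = 2800·23.3 = 65240.00
  stratum D: N_h·S_h = 5100·497.4 = 2536740.00
Σ N_h S_h = 3511130.00
n for stratum D = 440·2536740.00/3511130.00 = 317.894 → 318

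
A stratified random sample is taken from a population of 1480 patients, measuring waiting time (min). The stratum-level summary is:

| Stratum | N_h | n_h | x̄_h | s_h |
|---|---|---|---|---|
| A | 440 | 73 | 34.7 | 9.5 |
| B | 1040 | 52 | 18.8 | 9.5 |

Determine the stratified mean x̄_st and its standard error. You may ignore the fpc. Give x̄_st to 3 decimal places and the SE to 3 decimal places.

x̄_st = Σ W_h x̄_h = (440·34.7 + 1040·18.8)/1480 = 23.52703
V̂(x̄_st) = Σ W_h² s_h²/n_h, with W_h = N_h/N and N = 1480:
  stratum A: (440/1480)²·9.5²/73 = 0.109271
  stratum B: (1040/1480)²·9.5²/52 = 0.857012
V̂(x̄_st) = 0.966284
SE(x̄_st) = √0.966284 = 0.982997

x̄_st ≈ 23.527, SE ≈ 0.983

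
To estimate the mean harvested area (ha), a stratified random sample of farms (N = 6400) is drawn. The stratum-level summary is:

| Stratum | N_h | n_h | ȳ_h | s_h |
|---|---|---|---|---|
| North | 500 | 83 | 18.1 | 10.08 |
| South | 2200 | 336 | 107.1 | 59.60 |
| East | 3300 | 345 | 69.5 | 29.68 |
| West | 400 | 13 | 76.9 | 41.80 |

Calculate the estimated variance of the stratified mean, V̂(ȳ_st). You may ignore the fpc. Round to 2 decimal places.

V̂(ȳ_st) = Σ W_h² s_h²/n_h, with W_h = N_h/N and N = 6400:
  stratum North: (500/6400)²·10.08²/83 = 0.00747176
  stratum South: (2200/6400)²·59.60²/336 = 1.24922
  stratum East: (3300/6400)²·29.68²/345 = 0.678854
  stratum West: (400/6400)²·41.80²/13 = 0.525012
V̂(ȳ_st) = 2.46056

V̂(ȳ_st) ≈ 2.46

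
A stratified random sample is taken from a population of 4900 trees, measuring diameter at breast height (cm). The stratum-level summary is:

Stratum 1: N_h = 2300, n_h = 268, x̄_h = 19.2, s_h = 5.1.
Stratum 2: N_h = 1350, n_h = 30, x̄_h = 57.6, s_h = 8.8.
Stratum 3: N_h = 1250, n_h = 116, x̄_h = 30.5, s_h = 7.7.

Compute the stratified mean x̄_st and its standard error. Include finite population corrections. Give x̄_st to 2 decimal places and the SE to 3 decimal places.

x̄_st ≈ 32.66, SE ≈ 0.491

x̄_st = Σ W_h x̄_h = (2300·19.2 + 1350·57.6 + 1250·30.5)/4900 = 32.66224
V̂(x̄_st) = Σ W_h² (1 − n_h/N_h) s_h²/n_h, with W_h = N_h/N and N = 4900:
  stratum 1: (2300/4900)²·(1 − 268/2300)·5.1²/268 = 0.0188914
  stratum 2: (1350/4900)²·(1 − 30/1350)·8.8²/30 = 0.191584
  stratum 3: (1250/4900)²·(1 − 116/1250)·7.7²/116 = 0.0301755
V̂(x̄_st) = 0.240651
SE(x̄_st) = √0.240651 = 0.490562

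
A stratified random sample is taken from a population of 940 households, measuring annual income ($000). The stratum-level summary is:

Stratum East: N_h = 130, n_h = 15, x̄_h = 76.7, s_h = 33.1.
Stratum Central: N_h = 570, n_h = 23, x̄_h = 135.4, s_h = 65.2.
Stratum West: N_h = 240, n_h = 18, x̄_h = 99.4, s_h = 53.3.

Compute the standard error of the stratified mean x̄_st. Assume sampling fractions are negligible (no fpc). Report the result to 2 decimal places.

SE(x̄_st) ≈ 8.92

V̂(x̄_st) = Σ W_h² s_h²/n_h, with W_h = N_h/N and N = 940:
  stratum East: (130/940)²·33.1²/15 = 1.397
  stratum Central: (570/940)²·65.2²/23 = 67.9613
  stratum West: (240/940)²·53.3²/18 = 10.2884
V̂(x̄_st) = 79.6467
SE(x̄_st) = √79.6467 = 8.9245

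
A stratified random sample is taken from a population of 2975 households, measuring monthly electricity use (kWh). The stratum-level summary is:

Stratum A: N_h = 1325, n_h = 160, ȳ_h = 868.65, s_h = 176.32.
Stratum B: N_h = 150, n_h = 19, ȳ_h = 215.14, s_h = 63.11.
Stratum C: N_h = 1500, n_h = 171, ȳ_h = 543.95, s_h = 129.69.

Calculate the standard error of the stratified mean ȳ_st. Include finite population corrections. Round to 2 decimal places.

V̂(ȳ_st) = Σ W_h² (1 − n_h/N_h) s_h²/n_h, with W_h = N_h/N and N = 2975:
  stratum A: (1325/2975)²·(1 − 160/1325)·176.32²/160 = 33.8884
  stratum B: (150/2975)²·(1 − 19/150)·63.11²/19 = 0.465405
  stratum C: (1500/2975)²·(1 − 171/1500)·129.69²/171 = 22.1544
V̂(ȳ_st) = 56.5082
SE(ȳ_st) = √56.5082 = 7.51719

SE(ȳ_st) ≈ 7.52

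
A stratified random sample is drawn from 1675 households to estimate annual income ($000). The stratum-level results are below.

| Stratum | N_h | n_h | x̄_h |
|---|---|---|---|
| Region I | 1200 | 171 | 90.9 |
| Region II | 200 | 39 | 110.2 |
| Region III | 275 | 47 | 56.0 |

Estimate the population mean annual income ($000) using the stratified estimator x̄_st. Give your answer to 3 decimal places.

N = Σ N_h = 1675. Stratum weights W_h = N_h/N.
x̄_st = (1200·90.9 + 200·110.2 + 275·56.0) / 1675 = 87.47463

x̄_st ≈ 87.475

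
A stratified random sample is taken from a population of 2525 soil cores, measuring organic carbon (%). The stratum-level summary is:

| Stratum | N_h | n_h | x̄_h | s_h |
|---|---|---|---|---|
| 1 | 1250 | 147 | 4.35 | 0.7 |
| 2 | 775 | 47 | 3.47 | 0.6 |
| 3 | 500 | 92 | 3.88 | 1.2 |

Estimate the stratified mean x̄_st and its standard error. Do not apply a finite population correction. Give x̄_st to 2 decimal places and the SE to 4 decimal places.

x̄_st ≈ 3.99, SE ≈ 0.0464

x̄_st = Σ W_h x̄_h = (1250·4.35 + 775·3.47 + 500·3.88)/2525 = 3.98683
V̂(x̄_st) = Σ W_h² s_h²/n_h, with W_h = N_h/N and N = 2525:
  stratum 1: (1250/2525)²·0.7²/147 = 0.000816913
  stratum 2: (775/2525)²·0.6²/47 = 0.000721581
  stratum 3: (500/2525)²·1.2²/92 = 0.000613751
V̂(x̄_st) = 0.00215225
SE(x̄_st) = √0.00215225 = 0.0463923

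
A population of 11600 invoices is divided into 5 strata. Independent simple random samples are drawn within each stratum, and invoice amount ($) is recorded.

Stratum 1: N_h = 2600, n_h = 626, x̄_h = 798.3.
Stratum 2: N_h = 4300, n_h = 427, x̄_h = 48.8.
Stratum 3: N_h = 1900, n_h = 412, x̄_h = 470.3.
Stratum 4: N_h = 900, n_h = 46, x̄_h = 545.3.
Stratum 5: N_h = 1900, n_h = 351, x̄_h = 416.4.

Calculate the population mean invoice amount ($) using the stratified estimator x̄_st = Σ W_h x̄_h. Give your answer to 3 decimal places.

x̄_st ≈ 384.562

N = Σ N_h = 11600. Stratum weights W_h = N_h/N.
x̄_st = (2600·798.3 + 4300·48.8 + 1900·470.3 + 900·545.3 + 1900·416.4) / 11600 = 384.56207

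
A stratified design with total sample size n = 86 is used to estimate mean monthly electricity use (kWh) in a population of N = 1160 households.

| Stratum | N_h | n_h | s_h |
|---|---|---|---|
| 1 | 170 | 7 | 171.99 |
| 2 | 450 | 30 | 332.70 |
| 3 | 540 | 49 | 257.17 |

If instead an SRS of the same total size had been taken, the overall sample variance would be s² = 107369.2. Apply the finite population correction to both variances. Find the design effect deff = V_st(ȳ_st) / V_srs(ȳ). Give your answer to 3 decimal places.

deff ≈ 0.754

V̂(ȳ_st) = Σ W_h² (1 − n_h/N_h) s_h²/n_h, with W_h = N_h/N and N = 1160:
  stratum 1: (170/1160)²·(1 − 7/170)·171.99²/7 = 87.022
  stratum 2: (450/1160)²·(1 − 30/450)·332.70²/30 = 518.239
  stratum 3: (540/1160)²·(1 − 49/540)·257.17²/49 = 265.952
V_st = 871.213
V_srs = (1 − 86/1160)·107369.2/86 = 1155.92
deff = V_st / V_srs = 871.213/1155.92 = 0.7537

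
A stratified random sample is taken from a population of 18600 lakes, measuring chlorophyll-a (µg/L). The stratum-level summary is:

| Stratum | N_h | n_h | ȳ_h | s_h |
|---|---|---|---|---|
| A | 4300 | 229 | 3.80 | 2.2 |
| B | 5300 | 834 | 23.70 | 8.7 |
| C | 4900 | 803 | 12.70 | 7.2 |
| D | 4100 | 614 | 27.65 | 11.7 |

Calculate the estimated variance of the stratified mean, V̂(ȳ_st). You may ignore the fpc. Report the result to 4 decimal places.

V̂(ȳ_st) ≈ 0.0238

V̂(ȳ_st) = Σ W_h² s_h²/n_h, with W_h = N_h/N and N = 18600:
  stratum A: (4300/18600)²·2.2²/229 = 0.00112959
  stratum B: (5300/18600)²·8.7²/834 = 0.00736883
  stratum C: (4900/18600)²·7.2²/803 = 0.00448039
  stratum D: (4100/18600)²·11.7²/614 = 0.0108329
V̂(ȳ_st) = 0.0238117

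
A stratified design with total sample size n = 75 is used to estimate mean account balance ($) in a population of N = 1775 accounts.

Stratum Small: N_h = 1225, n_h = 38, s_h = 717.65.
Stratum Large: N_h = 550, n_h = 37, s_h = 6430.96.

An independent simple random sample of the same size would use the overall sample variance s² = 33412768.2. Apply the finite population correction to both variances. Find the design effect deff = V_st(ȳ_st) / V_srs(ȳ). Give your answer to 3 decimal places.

deff ≈ 0.249

V̂(ȳ_st) = Σ W_h² (1 − n_h/N_h) s_h²/n_h, with W_h = N_h/N and N = 1775:
  stratum Small: (1225/1775)²·(1 − 38/1225)·717.65²/38 = 6255.07
  stratum Large: (550/1775)²·(1 − 37/550)·6430.96²/37 = 100100
V_st = 106355
V_srs = (1 − 75/1775)·33412768.2/75 = 426679
deff = V_st / V_srs = 106355/426679 = 0.2493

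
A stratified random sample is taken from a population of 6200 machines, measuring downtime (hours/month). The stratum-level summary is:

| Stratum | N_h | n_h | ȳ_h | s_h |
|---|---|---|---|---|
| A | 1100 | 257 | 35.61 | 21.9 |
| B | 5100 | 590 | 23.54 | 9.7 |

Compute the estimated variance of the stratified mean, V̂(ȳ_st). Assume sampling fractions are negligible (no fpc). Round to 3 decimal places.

V̂(ȳ_st) = Σ W_h² s_h²/n_h, with W_h = N_h/N and N = 6200:
  stratum A: (1100/6200)²·21.9²/257 = 0.0587431
  stratum B: (5100/6200)²·9.7²/590 = 0.107907
V̂(ȳ_st) = 0.16665

V̂(ȳ_st) ≈ 0.167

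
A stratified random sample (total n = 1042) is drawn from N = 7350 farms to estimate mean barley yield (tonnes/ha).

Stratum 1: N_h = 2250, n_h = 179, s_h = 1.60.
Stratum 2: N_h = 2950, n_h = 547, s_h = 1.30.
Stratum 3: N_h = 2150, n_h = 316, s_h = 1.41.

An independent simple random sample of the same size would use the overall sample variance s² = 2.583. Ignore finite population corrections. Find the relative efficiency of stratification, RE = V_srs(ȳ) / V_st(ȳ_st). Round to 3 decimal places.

V̂(ȳ_st) = Σ W_h² s_h²/n_h, with W_h = N_h/N and N = 7350:
  stratum 1: (2250/7350)²·1.60²/179 = 0.00134022
  stratum 2: (2950/7350)²·1.30²/547 = 0.000497701
  stratum 3: (2150/7350)²·1.41²/316 = 0.000538336
V_st = 0.00237626
V_srs = s²/n = 2.583/1042 = 0.00247889
Relative efficiency = V_srs / V_st = 0.00247889/0.00237626 = 1.0432

RE ≈ 1.043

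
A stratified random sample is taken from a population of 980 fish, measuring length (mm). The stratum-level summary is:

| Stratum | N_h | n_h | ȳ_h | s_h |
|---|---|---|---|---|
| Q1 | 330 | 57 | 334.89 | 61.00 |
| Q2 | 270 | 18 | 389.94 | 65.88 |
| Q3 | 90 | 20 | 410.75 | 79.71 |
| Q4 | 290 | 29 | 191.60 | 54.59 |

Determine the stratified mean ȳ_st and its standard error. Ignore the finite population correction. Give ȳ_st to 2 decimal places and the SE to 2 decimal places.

ȳ_st = Σ W_h ȳ_h = (330·334.89 + 270·389.94 + 90·410.75 + 290·191.60)/980 = 314.62143
V̂(ȳ_st) = Σ W_h² s_h²/n_h, with W_h = N_h/N and N = 980:
  stratum Q1: (330/980)²·61.00²/57 = 7.4022
  stratum Q2: (270/980)²·65.88²/18 = 18.3025
  stratum Q3: (90/980)²·79.71²/20 = 2.67934
  stratum Q4: (290/980)²·54.59²/29 = 8.99854
V̂(ȳ_st) = 37.3826
SE(ȳ_st) = √37.3826 = 6.11413

ȳ_st ≈ 314.62, SE ≈ 6.11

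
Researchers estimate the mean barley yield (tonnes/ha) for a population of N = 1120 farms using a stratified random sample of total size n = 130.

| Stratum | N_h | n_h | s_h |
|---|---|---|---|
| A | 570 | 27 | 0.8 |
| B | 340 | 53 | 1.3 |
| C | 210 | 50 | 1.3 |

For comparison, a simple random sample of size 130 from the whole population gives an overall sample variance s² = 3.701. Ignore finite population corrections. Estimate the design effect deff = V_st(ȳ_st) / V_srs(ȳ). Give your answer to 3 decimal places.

deff ≈ 0.361

V̂(ȳ_st) = Σ W_h² s_h²/n_h, with W_h = N_h/N and N = 1120:
  stratum A: (570/1120)²·0.8²/27 = 0.00613946
  stratum B: (340/1120)²·1.3²/53 = 0.00293855
  stratum C: (210/1120)²·1.3²/50 = 0.00118828
V_st = 0.0102663
V_srs = s²/n = 3.701/130 = 0.0284692
deff = V_st / V_srs = 0.0102663/0.0284692 = 0.3606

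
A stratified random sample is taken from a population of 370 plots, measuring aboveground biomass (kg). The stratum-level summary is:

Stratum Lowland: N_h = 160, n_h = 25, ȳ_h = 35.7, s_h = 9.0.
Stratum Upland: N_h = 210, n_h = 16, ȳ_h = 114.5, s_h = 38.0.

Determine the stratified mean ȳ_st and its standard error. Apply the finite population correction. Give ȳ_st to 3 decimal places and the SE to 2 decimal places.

ȳ_st = Σ W_h ȳ_h = (160·35.7 + 210·114.5)/370 = 80.42432
V̂(ȳ_st) = Σ W_h² (1 − n_h/N_h) s_h²/n_h, with W_h = N_h/N and N = 370:
  stratum Lowland: (160/370)²·(1 − 25/160)·9.0²/25 = 0.511205
  stratum Upland: (210/370)²·(1 − 16/210)·38.0²/16 = 26.8575
V̂(ȳ_st) = 27.3687
SE(ȳ_st) = √27.3687 = 5.23151

ȳ_st ≈ 80.424, SE ≈ 5.23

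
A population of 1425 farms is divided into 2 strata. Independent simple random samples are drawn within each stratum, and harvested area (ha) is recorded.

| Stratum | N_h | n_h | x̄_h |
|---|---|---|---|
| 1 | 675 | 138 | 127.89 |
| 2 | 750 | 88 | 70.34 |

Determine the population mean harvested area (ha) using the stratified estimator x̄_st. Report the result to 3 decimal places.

x̄_st ≈ 97.601

N = Σ N_h = 1425. Stratum weights W_h = N_h/N.
x̄_st = (675·127.89 + 750·70.34) / 1425 = 97.60053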